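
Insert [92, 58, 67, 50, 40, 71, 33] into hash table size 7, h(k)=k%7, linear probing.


Insert 92: h=1 -> slot 1
Insert 58: h=2 -> slot 2
Insert 67: h=4 -> slot 4
Insert 50: h=1, 2 probes -> slot 3
Insert 40: h=5 -> slot 5
Insert 71: h=1, 5 probes -> slot 6
Insert 33: h=5, 2 probes -> slot 0

Table: [33, 92, 58, 50, 67, 40, 71]


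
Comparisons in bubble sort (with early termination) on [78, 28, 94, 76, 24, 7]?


Algorithm: bubble sort (with early termination)
Input: [78, 28, 94, 76, 24, 7]
Sorted: [7, 24, 28, 76, 78, 94]

15


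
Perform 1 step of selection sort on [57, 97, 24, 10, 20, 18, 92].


Initial: [57, 97, 24, 10, 20, 18, 92]
Step 1: min=10 at 3
  Swap: [10, 97, 24, 57, 20, 18, 92]

After 1 step: [10, 97, 24, 57, 20, 18, 92]


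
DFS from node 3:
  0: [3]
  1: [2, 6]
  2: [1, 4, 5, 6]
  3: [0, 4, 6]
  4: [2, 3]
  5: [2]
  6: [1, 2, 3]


Visit 3, push [6, 4, 0]
Visit 0, push []
Visit 4, push [2]
Visit 2, push [6, 5, 1]
Visit 1, push [6]
Visit 6, push []
Visit 5, push []

DFS order: [3, 0, 4, 2, 1, 6, 5]


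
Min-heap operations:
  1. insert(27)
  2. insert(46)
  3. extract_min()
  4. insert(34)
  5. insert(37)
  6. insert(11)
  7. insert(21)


insert(27) -> [27]
insert(46) -> [27, 46]
extract_min()->27, [46]
insert(34) -> [34, 46]
insert(37) -> [34, 46, 37]
insert(11) -> [11, 34, 37, 46]
insert(21) -> [11, 21, 37, 46, 34]

Final heap: [11, 21, 37, 46, 34]


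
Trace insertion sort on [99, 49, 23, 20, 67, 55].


Initial: [99, 49, 23, 20, 67, 55]
Insert 49: [49, 99, 23, 20, 67, 55]
Insert 23: [23, 49, 99, 20, 67, 55]
Insert 20: [20, 23, 49, 99, 67, 55]
Insert 67: [20, 23, 49, 67, 99, 55]
Insert 55: [20, 23, 49, 55, 67, 99]

Sorted: [20, 23, 49, 55, 67, 99]


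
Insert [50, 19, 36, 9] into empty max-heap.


Insert 50: [50]
Insert 19: [50, 19]
Insert 36: [50, 19, 36]
Insert 9: [50, 19, 36, 9]

Final heap: [50, 19, 36, 9]


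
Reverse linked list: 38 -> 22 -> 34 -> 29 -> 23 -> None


Step 1: curr=38, set curr.next=prev(None) | reversed so far: 38
Step 2: curr=22, set curr.next=prev(38) | reversed so far: 22 -> 38
Step 3: curr=34, set curr.next=prev(22) | reversed so far: 34 -> 22 -> 38
Step 4: curr=29, set curr.next=prev(34) | reversed so far: 29 -> 34 -> 22 -> 38
Step 5: curr=23, set curr.next=prev(29) | reversed so far: 23 -> 29 -> 34 -> 22 -> 38

23 -> 29 -> 34 -> 22 -> 38 -> None


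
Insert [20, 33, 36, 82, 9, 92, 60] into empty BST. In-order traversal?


Insert 20: root
Insert 33: R from 20
Insert 36: R from 20 -> R from 33
Insert 82: R from 20 -> R from 33 -> R from 36
Insert 9: L from 20
Insert 92: R from 20 -> R from 33 -> R from 36 -> R from 82
Insert 60: R from 20 -> R from 33 -> R from 36 -> L from 82

In-order: [9, 20, 33, 36, 60, 82, 92]


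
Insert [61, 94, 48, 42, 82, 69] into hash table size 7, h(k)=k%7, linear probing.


Insert 61: h=5 -> slot 5
Insert 94: h=3 -> slot 3
Insert 48: h=6 -> slot 6
Insert 42: h=0 -> slot 0
Insert 82: h=5, 3 probes -> slot 1
Insert 69: h=6, 3 probes -> slot 2

Table: [42, 82, 69, 94, None, 61, 48]


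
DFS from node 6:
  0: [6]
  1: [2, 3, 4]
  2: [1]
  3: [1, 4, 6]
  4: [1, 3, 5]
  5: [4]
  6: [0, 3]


Visit 6, push [3, 0]
Visit 0, push []
Visit 3, push [4, 1]
Visit 1, push [4, 2]
Visit 2, push []
Visit 4, push [5]
Visit 5, push []

DFS order: [6, 0, 3, 1, 2, 4, 5]


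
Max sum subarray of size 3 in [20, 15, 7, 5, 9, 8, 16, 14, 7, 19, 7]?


[0:3]: 42
[1:4]: 27
[2:5]: 21
[3:6]: 22
[4:7]: 33
[5:8]: 38
[6:9]: 37
[7:10]: 40
[8:11]: 33

Max: 42 at [0:3]


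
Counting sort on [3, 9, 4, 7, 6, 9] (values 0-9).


Input: [3, 9, 4, 7, 6, 9]
Counts: [0, 0, 0, 1, 1, 0, 1, 1, 0, 2]

Sorted: [3, 4, 6, 7, 9, 9]


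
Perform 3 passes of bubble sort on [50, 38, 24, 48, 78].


Initial: [50, 38, 24, 48, 78]
Pass 1: [38, 24, 48, 50, 78] (3 swaps)
Pass 2: [24, 38, 48, 50, 78] (1 swaps)
Pass 3: [24, 38, 48, 50, 78] (0 swaps)

After 3 passes: [24, 38, 48, 50, 78]


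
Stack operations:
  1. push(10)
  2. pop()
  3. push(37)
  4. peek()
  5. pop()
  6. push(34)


push(10) -> [10]
pop()->10, []
push(37) -> [37]
peek()->37
pop()->37, []
push(34) -> [34]

Final stack: [34]


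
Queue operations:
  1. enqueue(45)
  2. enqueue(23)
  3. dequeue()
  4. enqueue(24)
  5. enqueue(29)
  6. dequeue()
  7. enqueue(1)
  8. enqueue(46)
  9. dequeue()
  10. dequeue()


enqueue(45) -> [45]
enqueue(23) -> [45, 23]
dequeue()->45, [23]
enqueue(24) -> [23, 24]
enqueue(29) -> [23, 24, 29]
dequeue()->23, [24, 29]
enqueue(1) -> [24, 29, 1]
enqueue(46) -> [24, 29, 1, 46]
dequeue()->24, [29, 1, 46]
dequeue()->29, [1, 46]

Final queue: [1, 46]


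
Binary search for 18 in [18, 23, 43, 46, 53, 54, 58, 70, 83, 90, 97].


Step 1: lo=0, hi=10, mid=5, val=54
Step 2: lo=0, hi=4, mid=2, val=43
Step 3: lo=0, hi=1, mid=0, val=18

Found at index 0


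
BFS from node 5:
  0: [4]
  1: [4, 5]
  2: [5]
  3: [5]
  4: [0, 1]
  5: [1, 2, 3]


Visit 5, enqueue [1, 2, 3]
Visit 1, enqueue [4]
Visit 2, enqueue []
Visit 3, enqueue []
Visit 4, enqueue [0]
Visit 0, enqueue []

BFS order: [5, 1, 2, 3, 4, 0]


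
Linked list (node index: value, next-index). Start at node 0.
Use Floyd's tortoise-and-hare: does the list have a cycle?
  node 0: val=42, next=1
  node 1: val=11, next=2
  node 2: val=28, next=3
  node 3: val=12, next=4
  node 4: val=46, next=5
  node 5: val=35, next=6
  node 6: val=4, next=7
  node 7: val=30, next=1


Floyd's tortoise (slow, +1) and hare (fast, +2):
  init: slow=0, fast=0
  step 1: slow=1, fast=2
  step 2: slow=2, fast=4
  step 3: slow=3, fast=6
  step 4: slow=4, fast=1
  step 5: slow=5, fast=3
  step 6: slow=6, fast=5
  step 7: slow=7, fast=7
  slow == fast at node 7: cycle detected

Cycle: yes


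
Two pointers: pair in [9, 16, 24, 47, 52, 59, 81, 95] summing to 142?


lo=0(9)+hi=7(95)=104
lo=1(16)+hi=7(95)=111
lo=2(24)+hi=7(95)=119
lo=3(47)+hi=7(95)=142

Yes: 47+95=142


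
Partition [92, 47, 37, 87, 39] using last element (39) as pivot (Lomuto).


Pivot: 39
  37 <= 39: swap -> [37, 47, 92, 87, 39]
Place pivot at 1: [37, 39, 92, 87, 47]

Partitioned: [37, 39, 92, 87, 47]


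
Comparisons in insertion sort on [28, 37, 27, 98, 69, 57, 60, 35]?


Algorithm: insertion sort
Input: [28, 37, 27, 98, 69, 57, 60, 35]
Sorted: [27, 28, 35, 37, 57, 60, 69, 98]

18


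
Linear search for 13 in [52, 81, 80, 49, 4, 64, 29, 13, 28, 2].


i=0: 52!=13
i=1: 81!=13
i=2: 80!=13
i=3: 49!=13
i=4: 4!=13
i=5: 64!=13
i=6: 29!=13
i=7: 13==13 found!

Found at 7, 8 comps


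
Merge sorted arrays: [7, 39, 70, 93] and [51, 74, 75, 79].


Take 7 from A
Take 39 from A
Take 51 from B
Take 70 from A
Take 74 from B
Take 75 from B
Take 79 from B

Merged: [7, 39, 51, 70, 74, 75, 79, 93]


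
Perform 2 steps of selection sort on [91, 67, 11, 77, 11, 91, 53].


Initial: [91, 67, 11, 77, 11, 91, 53]
Step 1: min=11 at 2
  Swap: [11, 67, 91, 77, 11, 91, 53]
Step 2: min=11 at 4
  Swap: [11, 11, 91, 77, 67, 91, 53]

After 2 steps: [11, 11, 91, 77, 67, 91, 53]


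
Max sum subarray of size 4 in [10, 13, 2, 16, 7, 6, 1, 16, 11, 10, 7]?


[0:4]: 41
[1:5]: 38
[2:6]: 31
[3:7]: 30
[4:8]: 30
[5:9]: 34
[6:10]: 38
[7:11]: 44

Max: 44 at [7:11]


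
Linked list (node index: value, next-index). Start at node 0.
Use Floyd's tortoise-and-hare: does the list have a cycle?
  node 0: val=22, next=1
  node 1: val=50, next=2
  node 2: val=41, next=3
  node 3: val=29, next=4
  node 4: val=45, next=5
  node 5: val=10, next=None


Floyd's tortoise (slow, +1) and hare (fast, +2):
  init: slow=0, fast=0
  step 1: slow=1, fast=2
  step 2: slow=2, fast=4
  step 3: fast 4->5->None, no cycle

Cycle: no


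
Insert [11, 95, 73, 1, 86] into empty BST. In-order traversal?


Insert 11: root
Insert 95: R from 11
Insert 73: R from 11 -> L from 95
Insert 1: L from 11
Insert 86: R from 11 -> L from 95 -> R from 73

In-order: [1, 11, 73, 86, 95]


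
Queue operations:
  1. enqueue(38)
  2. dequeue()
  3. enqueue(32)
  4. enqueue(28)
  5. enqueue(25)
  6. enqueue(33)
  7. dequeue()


enqueue(38) -> [38]
dequeue()->38, []
enqueue(32) -> [32]
enqueue(28) -> [32, 28]
enqueue(25) -> [32, 28, 25]
enqueue(33) -> [32, 28, 25, 33]
dequeue()->32, [28, 25, 33]

Final queue: [28, 25, 33]


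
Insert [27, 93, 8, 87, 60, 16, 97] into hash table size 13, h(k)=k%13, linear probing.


Insert 27: h=1 -> slot 1
Insert 93: h=2 -> slot 2
Insert 8: h=8 -> slot 8
Insert 87: h=9 -> slot 9
Insert 60: h=8, 2 probes -> slot 10
Insert 16: h=3 -> slot 3
Insert 97: h=6 -> slot 6

Table: [None, 27, 93, 16, None, None, 97, None, 8, 87, 60, None, None]


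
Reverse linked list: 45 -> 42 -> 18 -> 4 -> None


Step 1: curr=45, set curr.next=prev(None) | reversed so far: 45
Step 2: curr=42, set curr.next=prev(45) | reversed so far: 42 -> 45
Step 3: curr=18, set curr.next=prev(42) | reversed so far: 18 -> 42 -> 45
Step 4: curr=4, set curr.next=prev(18) | reversed so far: 4 -> 18 -> 42 -> 45

4 -> 18 -> 42 -> 45 -> None


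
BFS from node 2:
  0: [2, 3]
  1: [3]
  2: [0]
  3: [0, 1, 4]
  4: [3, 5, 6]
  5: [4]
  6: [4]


Visit 2, enqueue [0]
Visit 0, enqueue [3]
Visit 3, enqueue [1, 4]
Visit 1, enqueue []
Visit 4, enqueue [5, 6]
Visit 5, enqueue []
Visit 6, enqueue []

BFS order: [2, 0, 3, 1, 4, 5, 6]


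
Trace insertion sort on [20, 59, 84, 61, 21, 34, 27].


Initial: [20, 59, 84, 61, 21, 34, 27]
Insert 59: [20, 59, 84, 61, 21, 34, 27]
Insert 84: [20, 59, 84, 61, 21, 34, 27]
Insert 61: [20, 59, 61, 84, 21, 34, 27]
Insert 21: [20, 21, 59, 61, 84, 34, 27]
Insert 34: [20, 21, 34, 59, 61, 84, 27]
Insert 27: [20, 21, 27, 34, 59, 61, 84]

Sorted: [20, 21, 27, 34, 59, 61, 84]


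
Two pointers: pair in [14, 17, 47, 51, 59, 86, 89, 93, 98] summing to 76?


lo=0(14)+hi=8(98)=112
lo=0(14)+hi=7(93)=107
lo=0(14)+hi=6(89)=103
lo=0(14)+hi=5(86)=100
lo=0(14)+hi=4(59)=73
lo=1(17)+hi=4(59)=76

Yes: 17+59=76


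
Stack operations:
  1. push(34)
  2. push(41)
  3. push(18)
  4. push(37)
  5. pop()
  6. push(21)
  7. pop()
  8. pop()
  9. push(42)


push(34) -> [34]
push(41) -> [34, 41]
push(18) -> [34, 41, 18]
push(37) -> [34, 41, 18, 37]
pop()->37, [34, 41, 18]
push(21) -> [34, 41, 18, 21]
pop()->21, [34, 41, 18]
pop()->18, [34, 41]
push(42) -> [34, 41, 42]

Final stack: [34, 41, 42]


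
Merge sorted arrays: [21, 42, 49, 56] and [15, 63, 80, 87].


Take 15 from B
Take 21 from A
Take 42 from A
Take 49 from A
Take 56 from A

Merged: [15, 21, 42, 49, 56, 63, 80, 87]


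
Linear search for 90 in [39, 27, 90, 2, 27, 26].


i=0: 39!=90
i=1: 27!=90
i=2: 90==90 found!

Found at 2, 3 comps


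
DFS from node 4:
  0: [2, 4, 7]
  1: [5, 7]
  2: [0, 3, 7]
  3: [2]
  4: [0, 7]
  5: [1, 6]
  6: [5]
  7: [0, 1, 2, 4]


Visit 4, push [7, 0]
Visit 0, push [7, 2]
Visit 2, push [7, 3]
Visit 3, push []
Visit 7, push [1]
Visit 1, push [5]
Visit 5, push [6]
Visit 6, push []

DFS order: [4, 0, 2, 3, 7, 1, 5, 6]


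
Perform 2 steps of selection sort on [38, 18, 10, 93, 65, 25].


Initial: [38, 18, 10, 93, 65, 25]
Step 1: min=10 at 2
  Swap: [10, 18, 38, 93, 65, 25]
Step 2: min=18 at 1
  Swap: [10, 18, 38, 93, 65, 25]

After 2 steps: [10, 18, 38, 93, 65, 25]


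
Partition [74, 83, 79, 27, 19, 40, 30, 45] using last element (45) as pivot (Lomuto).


Pivot: 45
  27 <= 45: swap -> [27, 83, 79, 74, 19, 40, 30, 45]
  19 <= 45: swap -> [27, 19, 79, 74, 83, 40, 30, 45]
  40 <= 45: swap -> [27, 19, 40, 74, 83, 79, 30, 45]
  30 <= 45: swap -> [27, 19, 40, 30, 83, 79, 74, 45]
Place pivot at 4: [27, 19, 40, 30, 45, 79, 74, 83]

Partitioned: [27, 19, 40, 30, 45, 79, 74, 83]


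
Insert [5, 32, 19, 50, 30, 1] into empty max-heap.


Insert 5: [5]
Insert 32: [32, 5]
Insert 19: [32, 5, 19]
Insert 50: [50, 32, 19, 5]
Insert 30: [50, 32, 19, 5, 30]
Insert 1: [50, 32, 19, 5, 30, 1]

Final heap: [50, 32, 19, 5, 30, 1]


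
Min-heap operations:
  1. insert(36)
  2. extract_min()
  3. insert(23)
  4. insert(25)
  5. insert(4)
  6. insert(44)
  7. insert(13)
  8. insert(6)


insert(36) -> [36]
extract_min()->36, []
insert(23) -> [23]
insert(25) -> [23, 25]
insert(4) -> [4, 25, 23]
insert(44) -> [4, 25, 23, 44]
insert(13) -> [4, 13, 23, 44, 25]
insert(6) -> [4, 13, 6, 44, 25, 23]

Final heap: [4, 13, 6, 44, 25, 23]


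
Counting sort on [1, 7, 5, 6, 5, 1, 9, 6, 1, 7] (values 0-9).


Input: [1, 7, 5, 6, 5, 1, 9, 6, 1, 7]
Counts: [0, 3, 0, 0, 0, 2, 2, 2, 0, 1]

Sorted: [1, 1, 1, 5, 5, 6, 6, 7, 7, 9]


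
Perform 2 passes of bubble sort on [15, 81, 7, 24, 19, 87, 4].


Initial: [15, 81, 7, 24, 19, 87, 4]
Pass 1: [15, 7, 24, 19, 81, 4, 87] (4 swaps)
Pass 2: [7, 15, 19, 24, 4, 81, 87] (3 swaps)

After 2 passes: [7, 15, 19, 24, 4, 81, 87]


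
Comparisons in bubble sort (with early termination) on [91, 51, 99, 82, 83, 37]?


Algorithm: bubble sort (with early termination)
Input: [91, 51, 99, 82, 83, 37]
Sorted: [37, 51, 82, 83, 91, 99]

15


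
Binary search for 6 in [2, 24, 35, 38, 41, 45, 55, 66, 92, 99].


Step 1: lo=0, hi=9, mid=4, val=41
Step 2: lo=0, hi=3, mid=1, val=24
Step 3: lo=0, hi=0, mid=0, val=2

Not found


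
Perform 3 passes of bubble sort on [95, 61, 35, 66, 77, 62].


Initial: [95, 61, 35, 66, 77, 62]
Pass 1: [61, 35, 66, 77, 62, 95] (5 swaps)
Pass 2: [35, 61, 66, 62, 77, 95] (2 swaps)
Pass 3: [35, 61, 62, 66, 77, 95] (1 swaps)

After 3 passes: [35, 61, 62, 66, 77, 95]


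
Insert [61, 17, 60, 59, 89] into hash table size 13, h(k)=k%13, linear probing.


Insert 61: h=9 -> slot 9
Insert 17: h=4 -> slot 4
Insert 60: h=8 -> slot 8
Insert 59: h=7 -> slot 7
Insert 89: h=11 -> slot 11

Table: [None, None, None, None, 17, None, None, 59, 60, 61, None, 89, None]


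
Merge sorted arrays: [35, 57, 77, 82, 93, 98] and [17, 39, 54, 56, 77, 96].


Take 17 from B
Take 35 from A
Take 39 from B
Take 54 from B
Take 56 from B
Take 57 from A
Take 77 from A
Take 77 from B
Take 82 from A
Take 93 from A
Take 96 from B

Merged: [17, 35, 39, 54, 56, 57, 77, 77, 82, 93, 96, 98]


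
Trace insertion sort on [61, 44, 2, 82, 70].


Initial: [61, 44, 2, 82, 70]
Insert 44: [44, 61, 2, 82, 70]
Insert 2: [2, 44, 61, 82, 70]
Insert 82: [2, 44, 61, 82, 70]
Insert 70: [2, 44, 61, 70, 82]

Sorted: [2, 44, 61, 70, 82]


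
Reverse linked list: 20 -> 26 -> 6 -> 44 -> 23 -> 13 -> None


Step 1: curr=20, set curr.next=prev(None) | reversed so far: 20
Step 2: curr=26, set curr.next=prev(20) | reversed so far: 26 -> 20
Step 3: curr=6, set curr.next=prev(26) | reversed so far: 6 -> 26 -> 20
Step 4: curr=44, set curr.next=prev(6) | reversed so far: 44 -> 6 -> 26 -> 20
Step 5: curr=23, set curr.next=prev(44) | reversed so far: 23 -> 44 -> 6 -> 26 -> 20
Step 6: curr=13, set curr.next=prev(23) | reversed so far: 13 -> 23 -> 44 -> 6 -> 26 -> 20

13 -> 23 -> 44 -> 6 -> 26 -> 20 -> None


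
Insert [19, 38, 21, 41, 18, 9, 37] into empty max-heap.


Insert 19: [19]
Insert 38: [38, 19]
Insert 21: [38, 19, 21]
Insert 41: [41, 38, 21, 19]
Insert 18: [41, 38, 21, 19, 18]
Insert 9: [41, 38, 21, 19, 18, 9]
Insert 37: [41, 38, 37, 19, 18, 9, 21]

Final heap: [41, 38, 37, 19, 18, 9, 21]


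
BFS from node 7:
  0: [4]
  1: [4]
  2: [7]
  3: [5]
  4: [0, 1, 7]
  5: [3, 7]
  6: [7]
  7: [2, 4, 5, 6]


Visit 7, enqueue [2, 4, 5, 6]
Visit 2, enqueue []
Visit 4, enqueue [0, 1]
Visit 5, enqueue [3]
Visit 6, enqueue []
Visit 0, enqueue []
Visit 1, enqueue []
Visit 3, enqueue []

BFS order: [7, 2, 4, 5, 6, 0, 1, 3]


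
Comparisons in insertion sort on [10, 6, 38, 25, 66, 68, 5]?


Algorithm: insertion sort
Input: [10, 6, 38, 25, 66, 68, 5]
Sorted: [5, 6, 10, 25, 38, 66, 68]

12


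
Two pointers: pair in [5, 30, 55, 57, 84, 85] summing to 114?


lo=0(5)+hi=5(85)=90
lo=1(30)+hi=5(85)=115
lo=1(30)+hi=4(84)=114

Yes: 30+84=114


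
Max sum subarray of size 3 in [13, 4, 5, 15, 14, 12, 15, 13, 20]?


[0:3]: 22
[1:4]: 24
[2:5]: 34
[3:6]: 41
[4:7]: 41
[5:8]: 40
[6:9]: 48

Max: 48 at [6:9]


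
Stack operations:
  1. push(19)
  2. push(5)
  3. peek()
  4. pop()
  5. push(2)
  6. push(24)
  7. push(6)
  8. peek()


push(19) -> [19]
push(5) -> [19, 5]
peek()->5
pop()->5, [19]
push(2) -> [19, 2]
push(24) -> [19, 2, 24]
push(6) -> [19, 2, 24, 6]
peek()->6

Final stack: [19, 2, 24, 6]


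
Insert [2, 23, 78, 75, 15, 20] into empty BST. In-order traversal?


Insert 2: root
Insert 23: R from 2
Insert 78: R from 2 -> R from 23
Insert 75: R from 2 -> R from 23 -> L from 78
Insert 15: R from 2 -> L from 23
Insert 20: R from 2 -> L from 23 -> R from 15

In-order: [2, 15, 20, 23, 75, 78]


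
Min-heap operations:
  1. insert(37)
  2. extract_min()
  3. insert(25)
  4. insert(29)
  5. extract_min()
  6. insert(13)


insert(37) -> [37]
extract_min()->37, []
insert(25) -> [25]
insert(29) -> [25, 29]
extract_min()->25, [29]
insert(13) -> [13, 29]

Final heap: [13, 29]


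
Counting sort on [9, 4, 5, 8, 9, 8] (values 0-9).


Input: [9, 4, 5, 8, 9, 8]
Counts: [0, 0, 0, 0, 1, 1, 0, 0, 2, 2]

Sorted: [4, 5, 8, 8, 9, 9]


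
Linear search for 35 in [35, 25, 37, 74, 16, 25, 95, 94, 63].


i=0: 35==35 found!

Found at 0, 1 comps


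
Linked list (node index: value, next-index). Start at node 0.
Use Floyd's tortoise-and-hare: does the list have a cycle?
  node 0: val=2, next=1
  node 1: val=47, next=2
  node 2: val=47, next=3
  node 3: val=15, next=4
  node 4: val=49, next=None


Floyd's tortoise (slow, +1) and hare (fast, +2):
  init: slow=0, fast=0
  step 1: slow=1, fast=2
  step 2: slow=2, fast=4
  step 3: fast -> None, no cycle

Cycle: no


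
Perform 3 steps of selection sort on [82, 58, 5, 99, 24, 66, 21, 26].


Initial: [82, 58, 5, 99, 24, 66, 21, 26]
Step 1: min=5 at 2
  Swap: [5, 58, 82, 99, 24, 66, 21, 26]
Step 2: min=21 at 6
  Swap: [5, 21, 82, 99, 24, 66, 58, 26]
Step 3: min=24 at 4
  Swap: [5, 21, 24, 99, 82, 66, 58, 26]

After 3 steps: [5, 21, 24, 99, 82, 66, 58, 26]


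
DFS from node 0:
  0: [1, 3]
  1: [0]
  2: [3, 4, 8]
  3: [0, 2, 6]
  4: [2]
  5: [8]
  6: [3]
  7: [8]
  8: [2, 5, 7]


Visit 0, push [3, 1]
Visit 1, push []
Visit 3, push [6, 2]
Visit 2, push [8, 4]
Visit 4, push []
Visit 8, push [7, 5]
Visit 5, push []
Visit 7, push []
Visit 6, push []

DFS order: [0, 1, 3, 2, 4, 8, 5, 7, 6]


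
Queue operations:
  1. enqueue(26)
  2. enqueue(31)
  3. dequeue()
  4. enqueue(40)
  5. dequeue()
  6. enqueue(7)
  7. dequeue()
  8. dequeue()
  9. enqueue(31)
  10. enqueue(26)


enqueue(26) -> [26]
enqueue(31) -> [26, 31]
dequeue()->26, [31]
enqueue(40) -> [31, 40]
dequeue()->31, [40]
enqueue(7) -> [40, 7]
dequeue()->40, [7]
dequeue()->7, []
enqueue(31) -> [31]
enqueue(26) -> [31, 26]

Final queue: [31, 26]


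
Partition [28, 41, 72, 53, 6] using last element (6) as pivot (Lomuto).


Pivot: 6
Place pivot at 0: [6, 41, 72, 53, 28]

Partitioned: [6, 41, 72, 53, 28]


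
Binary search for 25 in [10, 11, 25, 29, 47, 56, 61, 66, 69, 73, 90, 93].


Step 1: lo=0, hi=11, mid=5, val=56
Step 2: lo=0, hi=4, mid=2, val=25

Found at index 2


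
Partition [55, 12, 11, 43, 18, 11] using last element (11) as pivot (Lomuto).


Pivot: 11
  11 <= 11: swap -> [11, 12, 55, 43, 18, 11]
Place pivot at 1: [11, 11, 55, 43, 18, 12]

Partitioned: [11, 11, 55, 43, 18, 12]


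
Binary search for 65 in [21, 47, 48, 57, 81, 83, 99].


Step 1: lo=0, hi=6, mid=3, val=57
Step 2: lo=4, hi=6, mid=5, val=83
Step 3: lo=4, hi=4, mid=4, val=81

Not found


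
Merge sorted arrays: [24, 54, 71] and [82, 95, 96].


Take 24 from A
Take 54 from A
Take 71 from A

Merged: [24, 54, 71, 82, 95, 96]


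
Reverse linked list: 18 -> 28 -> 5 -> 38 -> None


Step 1: curr=18, set curr.next=prev(None) | reversed so far: 18
Step 2: curr=28, set curr.next=prev(18) | reversed so far: 28 -> 18
Step 3: curr=5, set curr.next=prev(28) | reversed so far: 5 -> 28 -> 18
Step 4: curr=38, set curr.next=prev(5) | reversed so far: 38 -> 5 -> 28 -> 18

38 -> 5 -> 28 -> 18 -> None


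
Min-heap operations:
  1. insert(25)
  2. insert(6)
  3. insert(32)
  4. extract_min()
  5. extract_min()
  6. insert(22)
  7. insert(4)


insert(25) -> [25]
insert(6) -> [6, 25]
insert(32) -> [6, 25, 32]
extract_min()->6, [25, 32]
extract_min()->25, [32]
insert(22) -> [22, 32]
insert(4) -> [4, 32, 22]

Final heap: [4, 32, 22]


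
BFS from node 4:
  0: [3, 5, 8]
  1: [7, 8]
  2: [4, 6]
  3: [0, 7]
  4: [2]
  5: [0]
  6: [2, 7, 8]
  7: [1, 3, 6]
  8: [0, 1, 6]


Visit 4, enqueue [2]
Visit 2, enqueue [6]
Visit 6, enqueue [7, 8]
Visit 7, enqueue [1, 3]
Visit 8, enqueue [0]
Visit 1, enqueue []
Visit 3, enqueue []
Visit 0, enqueue [5]
Visit 5, enqueue []

BFS order: [4, 2, 6, 7, 8, 1, 3, 0, 5]


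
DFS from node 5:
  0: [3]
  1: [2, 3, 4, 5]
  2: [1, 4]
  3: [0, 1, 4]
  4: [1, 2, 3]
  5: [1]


Visit 5, push [1]
Visit 1, push [4, 3, 2]
Visit 2, push [4]
Visit 4, push [3]
Visit 3, push [0]
Visit 0, push []

DFS order: [5, 1, 2, 4, 3, 0]


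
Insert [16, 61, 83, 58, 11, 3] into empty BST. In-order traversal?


Insert 16: root
Insert 61: R from 16
Insert 83: R from 16 -> R from 61
Insert 58: R from 16 -> L from 61
Insert 11: L from 16
Insert 3: L from 16 -> L from 11

In-order: [3, 11, 16, 58, 61, 83]


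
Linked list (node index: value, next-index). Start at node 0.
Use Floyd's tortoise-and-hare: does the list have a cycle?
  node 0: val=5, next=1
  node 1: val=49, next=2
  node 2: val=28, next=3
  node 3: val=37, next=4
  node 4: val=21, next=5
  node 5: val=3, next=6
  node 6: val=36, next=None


Floyd's tortoise (slow, +1) and hare (fast, +2):
  init: slow=0, fast=0
  step 1: slow=1, fast=2
  step 2: slow=2, fast=4
  step 3: slow=3, fast=6
  step 4: fast -> None, no cycle

Cycle: no


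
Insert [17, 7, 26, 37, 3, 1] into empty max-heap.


Insert 17: [17]
Insert 7: [17, 7]
Insert 26: [26, 7, 17]
Insert 37: [37, 26, 17, 7]
Insert 3: [37, 26, 17, 7, 3]
Insert 1: [37, 26, 17, 7, 3, 1]

Final heap: [37, 26, 17, 7, 3, 1]


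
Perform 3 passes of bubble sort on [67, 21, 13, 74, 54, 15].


Initial: [67, 21, 13, 74, 54, 15]
Pass 1: [21, 13, 67, 54, 15, 74] (4 swaps)
Pass 2: [13, 21, 54, 15, 67, 74] (3 swaps)
Pass 3: [13, 21, 15, 54, 67, 74] (1 swaps)

After 3 passes: [13, 21, 15, 54, 67, 74]


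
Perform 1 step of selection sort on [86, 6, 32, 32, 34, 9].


Initial: [86, 6, 32, 32, 34, 9]
Step 1: min=6 at 1
  Swap: [6, 86, 32, 32, 34, 9]

After 1 step: [6, 86, 32, 32, 34, 9]


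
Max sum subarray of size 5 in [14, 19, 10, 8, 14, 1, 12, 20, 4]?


[0:5]: 65
[1:6]: 52
[2:7]: 45
[3:8]: 55
[4:9]: 51

Max: 65 at [0:5]


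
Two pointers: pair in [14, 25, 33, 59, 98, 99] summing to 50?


lo=0(14)+hi=5(99)=113
lo=0(14)+hi=4(98)=112
lo=0(14)+hi=3(59)=73
lo=0(14)+hi=2(33)=47
lo=1(25)+hi=2(33)=58

No pair found


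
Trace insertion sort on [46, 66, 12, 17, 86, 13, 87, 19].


Initial: [46, 66, 12, 17, 86, 13, 87, 19]
Insert 66: [46, 66, 12, 17, 86, 13, 87, 19]
Insert 12: [12, 46, 66, 17, 86, 13, 87, 19]
Insert 17: [12, 17, 46, 66, 86, 13, 87, 19]
Insert 86: [12, 17, 46, 66, 86, 13, 87, 19]
Insert 13: [12, 13, 17, 46, 66, 86, 87, 19]
Insert 87: [12, 13, 17, 46, 66, 86, 87, 19]
Insert 19: [12, 13, 17, 19, 46, 66, 86, 87]

Sorted: [12, 13, 17, 19, 46, 66, 86, 87]


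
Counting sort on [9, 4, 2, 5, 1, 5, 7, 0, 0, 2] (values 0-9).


Input: [9, 4, 2, 5, 1, 5, 7, 0, 0, 2]
Counts: [2, 1, 2, 0, 1, 2, 0, 1, 0, 1]

Sorted: [0, 0, 1, 2, 2, 4, 5, 5, 7, 9]


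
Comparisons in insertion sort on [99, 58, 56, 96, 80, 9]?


Algorithm: insertion sort
Input: [99, 58, 56, 96, 80, 9]
Sorted: [9, 56, 58, 80, 96, 99]

13


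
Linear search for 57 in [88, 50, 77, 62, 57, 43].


i=0: 88!=57
i=1: 50!=57
i=2: 77!=57
i=3: 62!=57
i=4: 57==57 found!

Found at 4, 5 comps


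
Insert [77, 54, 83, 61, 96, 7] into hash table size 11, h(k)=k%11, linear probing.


Insert 77: h=0 -> slot 0
Insert 54: h=10 -> slot 10
Insert 83: h=6 -> slot 6
Insert 61: h=6, 1 probes -> slot 7
Insert 96: h=8 -> slot 8
Insert 7: h=7, 2 probes -> slot 9

Table: [77, None, None, None, None, None, 83, 61, 96, 7, 54]


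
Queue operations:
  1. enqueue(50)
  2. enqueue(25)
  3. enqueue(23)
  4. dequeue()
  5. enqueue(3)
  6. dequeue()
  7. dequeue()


enqueue(50) -> [50]
enqueue(25) -> [50, 25]
enqueue(23) -> [50, 25, 23]
dequeue()->50, [25, 23]
enqueue(3) -> [25, 23, 3]
dequeue()->25, [23, 3]
dequeue()->23, [3]

Final queue: [3]


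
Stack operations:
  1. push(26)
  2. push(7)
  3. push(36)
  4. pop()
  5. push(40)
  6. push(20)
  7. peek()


push(26) -> [26]
push(7) -> [26, 7]
push(36) -> [26, 7, 36]
pop()->36, [26, 7]
push(40) -> [26, 7, 40]
push(20) -> [26, 7, 40, 20]
peek()->20

Final stack: [26, 7, 40, 20]


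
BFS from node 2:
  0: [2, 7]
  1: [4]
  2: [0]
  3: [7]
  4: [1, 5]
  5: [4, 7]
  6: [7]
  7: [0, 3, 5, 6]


Visit 2, enqueue [0]
Visit 0, enqueue [7]
Visit 7, enqueue [3, 5, 6]
Visit 3, enqueue []
Visit 5, enqueue [4]
Visit 6, enqueue []
Visit 4, enqueue [1]
Visit 1, enqueue []

BFS order: [2, 0, 7, 3, 5, 6, 4, 1]


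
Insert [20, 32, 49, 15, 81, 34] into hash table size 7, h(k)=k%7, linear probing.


Insert 20: h=6 -> slot 6
Insert 32: h=4 -> slot 4
Insert 49: h=0 -> slot 0
Insert 15: h=1 -> slot 1
Insert 81: h=4, 1 probes -> slot 5
Insert 34: h=6, 3 probes -> slot 2

Table: [49, 15, 34, None, 32, 81, 20]


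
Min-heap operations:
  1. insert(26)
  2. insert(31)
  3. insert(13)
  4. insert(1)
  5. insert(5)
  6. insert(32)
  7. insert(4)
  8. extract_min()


insert(26) -> [26]
insert(31) -> [26, 31]
insert(13) -> [13, 31, 26]
insert(1) -> [1, 13, 26, 31]
insert(5) -> [1, 5, 26, 31, 13]
insert(32) -> [1, 5, 26, 31, 13, 32]
insert(4) -> [1, 5, 4, 31, 13, 32, 26]
extract_min()->1, [4, 5, 26, 31, 13, 32]

Final heap: [4, 5, 26, 31, 13, 32]


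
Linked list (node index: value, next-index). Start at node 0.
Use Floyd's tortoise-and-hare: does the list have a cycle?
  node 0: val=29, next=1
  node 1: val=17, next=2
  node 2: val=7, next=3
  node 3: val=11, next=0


Floyd's tortoise (slow, +1) and hare (fast, +2):
  init: slow=0, fast=0
  step 1: slow=1, fast=2
  step 2: slow=2, fast=0
  step 3: slow=3, fast=2
  step 4: slow=0, fast=0
  slow == fast at node 0: cycle detected

Cycle: yes


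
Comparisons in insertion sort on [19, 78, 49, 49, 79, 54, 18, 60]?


Algorithm: insertion sort
Input: [19, 78, 49, 49, 79, 54, 18, 60]
Sorted: [18, 19, 49, 49, 54, 60, 78, 79]

18


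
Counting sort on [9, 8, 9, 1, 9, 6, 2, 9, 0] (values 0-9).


Input: [9, 8, 9, 1, 9, 6, 2, 9, 0]
Counts: [1, 1, 1, 0, 0, 0, 1, 0, 1, 4]

Sorted: [0, 1, 2, 6, 8, 9, 9, 9, 9]


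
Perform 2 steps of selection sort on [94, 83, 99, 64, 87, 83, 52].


Initial: [94, 83, 99, 64, 87, 83, 52]
Step 1: min=52 at 6
  Swap: [52, 83, 99, 64, 87, 83, 94]
Step 2: min=64 at 3
  Swap: [52, 64, 99, 83, 87, 83, 94]

After 2 steps: [52, 64, 99, 83, 87, 83, 94]


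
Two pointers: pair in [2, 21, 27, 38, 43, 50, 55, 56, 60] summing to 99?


lo=0(2)+hi=8(60)=62
lo=1(21)+hi=8(60)=81
lo=2(27)+hi=8(60)=87
lo=3(38)+hi=8(60)=98
lo=4(43)+hi=8(60)=103
lo=4(43)+hi=7(56)=99

Yes: 43+56=99


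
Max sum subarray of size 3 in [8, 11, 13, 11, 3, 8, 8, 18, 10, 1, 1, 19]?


[0:3]: 32
[1:4]: 35
[2:5]: 27
[3:6]: 22
[4:7]: 19
[5:8]: 34
[6:9]: 36
[7:10]: 29
[8:11]: 12
[9:12]: 21

Max: 36 at [6:9]


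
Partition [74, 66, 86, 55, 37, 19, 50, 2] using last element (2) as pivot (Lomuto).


Pivot: 2
Place pivot at 0: [2, 66, 86, 55, 37, 19, 50, 74]

Partitioned: [2, 66, 86, 55, 37, 19, 50, 74]


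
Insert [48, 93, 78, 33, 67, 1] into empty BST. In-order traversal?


Insert 48: root
Insert 93: R from 48
Insert 78: R from 48 -> L from 93
Insert 33: L from 48
Insert 67: R from 48 -> L from 93 -> L from 78
Insert 1: L from 48 -> L from 33

In-order: [1, 33, 48, 67, 78, 93]


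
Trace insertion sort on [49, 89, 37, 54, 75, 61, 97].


Initial: [49, 89, 37, 54, 75, 61, 97]
Insert 89: [49, 89, 37, 54, 75, 61, 97]
Insert 37: [37, 49, 89, 54, 75, 61, 97]
Insert 54: [37, 49, 54, 89, 75, 61, 97]
Insert 75: [37, 49, 54, 75, 89, 61, 97]
Insert 61: [37, 49, 54, 61, 75, 89, 97]
Insert 97: [37, 49, 54, 61, 75, 89, 97]

Sorted: [37, 49, 54, 61, 75, 89, 97]


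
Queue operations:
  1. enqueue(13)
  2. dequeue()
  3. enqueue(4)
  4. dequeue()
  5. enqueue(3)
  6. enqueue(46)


enqueue(13) -> [13]
dequeue()->13, []
enqueue(4) -> [4]
dequeue()->4, []
enqueue(3) -> [3]
enqueue(46) -> [3, 46]

Final queue: [3, 46]


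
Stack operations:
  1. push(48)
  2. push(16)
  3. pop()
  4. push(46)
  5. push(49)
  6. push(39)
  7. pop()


push(48) -> [48]
push(16) -> [48, 16]
pop()->16, [48]
push(46) -> [48, 46]
push(49) -> [48, 46, 49]
push(39) -> [48, 46, 49, 39]
pop()->39, [48, 46, 49]

Final stack: [48, 46, 49]


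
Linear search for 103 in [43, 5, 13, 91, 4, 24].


i=0: 43!=103
i=1: 5!=103
i=2: 13!=103
i=3: 91!=103
i=4: 4!=103
i=5: 24!=103

Not found, 6 comps


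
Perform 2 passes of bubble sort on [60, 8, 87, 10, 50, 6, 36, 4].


Initial: [60, 8, 87, 10, 50, 6, 36, 4]
Pass 1: [8, 60, 10, 50, 6, 36, 4, 87] (6 swaps)
Pass 2: [8, 10, 50, 6, 36, 4, 60, 87] (5 swaps)

After 2 passes: [8, 10, 50, 6, 36, 4, 60, 87]


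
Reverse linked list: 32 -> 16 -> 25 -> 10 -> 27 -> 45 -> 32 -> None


Step 1: curr=32, set curr.next=prev(None) | reversed so far: 32
Step 2: curr=16, set curr.next=prev(32) | reversed so far: 16 -> 32
Step 3: curr=25, set curr.next=prev(16) | reversed so far: 25 -> 16 -> 32
Step 4: curr=10, set curr.next=prev(25) | reversed so far: 10 -> 25 -> 16 -> 32
Step 5: curr=27, set curr.next=prev(10) | reversed so far: 27 -> 10 -> 25 -> 16 -> 32
Step 6: curr=45, set curr.next=prev(27) | reversed so far: 45 -> 27 -> 10 -> 25 -> 16 -> 32
Step 7: curr=32, set curr.next=prev(45) | reversed so far: 32 -> 45 -> 27 -> 10 -> 25 -> 16 -> 32

32 -> 45 -> 27 -> 10 -> 25 -> 16 -> 32 -> None


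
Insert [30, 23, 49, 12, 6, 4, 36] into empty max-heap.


Insert 30: [30]
Insert 23: [30, 23]
Insert 49: [49, 23, 30]
Insert 12: [49, 23, 30, 12]
Insert 6: [49, 23, 30, 12, 6]
Insert 4: [49, 23, 30, 12, 6, 4]
Insert 36: [49, 23, 36, 12, 6, 4, 30]

Final heap: [49, 23, 36, 12, 6, 4, 30]


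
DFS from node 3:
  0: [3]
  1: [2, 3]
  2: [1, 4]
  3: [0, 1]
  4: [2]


Visit 3, push [1, 0]
Visit 0, push []
Visit 1, push [2]
Visit 2, push [4]
Visit 4, push []

DFS order: [3, 0, 1, 2, 4]


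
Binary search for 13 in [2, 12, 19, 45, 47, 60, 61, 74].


Step 1: lo=0, hi=7, mid=3, val=45
Step 2: lo=0, hi=2, mid=1, val=12
Step 3: lo=2, hi=2, mid=2, val=19

Not found


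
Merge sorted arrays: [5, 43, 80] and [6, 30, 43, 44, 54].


Take 5 from A
Take 6 from B
Take 30 from B
Take 43 from A
Take 43 from B
Take 44 from B
Take 54 from B

Merged: [5, 6, 30, 43, 43, 44, 54, 80]


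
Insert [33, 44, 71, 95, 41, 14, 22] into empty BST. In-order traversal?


Insert 33: root
Insert 44: R from 33
Insert 71: R from 33 -> R from 44
Insert 95: R from 33 -> R from 44 -> R from 71
Insert 41: R from 33 -> L from 44
Insert 14: L from 33
Insert 22: L from 33 -> R from 14

In-order: [14, 22, 33, 41, 44, 71, 95]


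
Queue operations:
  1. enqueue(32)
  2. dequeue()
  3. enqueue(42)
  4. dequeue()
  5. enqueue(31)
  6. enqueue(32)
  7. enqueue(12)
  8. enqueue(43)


enqueue(32) -> [32]
dequeue()->32, []
enqueue(42) -> [42]
dequeue()->42, []
enqueue(31) -> [31]
enqueue(32) -> [31, 32]
enqueue(12) -> [31, 32, 12]
enqueue(43) -> [31, 32, 12, 43]

Final queue: [31, 32, 12, 43]


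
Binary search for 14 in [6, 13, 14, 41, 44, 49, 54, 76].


Step 1: lo=0, hi=7, mid=3, val=41
Step 2: lo=0, hi=2, mid=1, val=13
Step 3: lo=2, hi=2, mid=2, val=14

Found at index 2


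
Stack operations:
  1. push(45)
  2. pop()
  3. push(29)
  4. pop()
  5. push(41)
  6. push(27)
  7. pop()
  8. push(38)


push(45) -> [45]
pop()->45, []
push(29) -> [29]
pop()->29, []
push(41) -> [41]
push(27) -> [41, 27]
pop()->27, [41]
push(38) -> [41, 38]

Final stack: [41, 38]


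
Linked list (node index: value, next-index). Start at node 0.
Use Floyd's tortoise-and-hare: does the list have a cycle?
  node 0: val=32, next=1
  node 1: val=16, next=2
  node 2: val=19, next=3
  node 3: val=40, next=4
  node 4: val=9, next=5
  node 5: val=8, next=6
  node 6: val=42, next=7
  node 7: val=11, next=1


Floyd's tortoise (slow, +1) and hare (fast, +2):
  init: slow=0, fast=0
  step 1: slow=1, fast=2
  step 2: slow=2, fast=4
  step 3: slow=3, fast=6
  step 4: slow=4, fast=1
  step 5: slow=5, fast=3
  step 6: slow=6, fast=5
  step 7: slow=7, fast=7
  slow == fast at node 7: cycle detected

Cycle: yes


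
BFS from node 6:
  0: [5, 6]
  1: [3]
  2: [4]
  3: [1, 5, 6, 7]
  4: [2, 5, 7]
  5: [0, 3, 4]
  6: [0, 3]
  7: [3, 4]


Visit 6, enqueue [0, 3]
Visit 0, enqueue [5]
Visit 3, enqueue [1, 7]
Visit 5, enqueue [4]
Visit 1, enqueue []
Visit 7, enqueue []
Visit 4, enqueue [2]
Visit 2, enqueue []

BFS order: [6, 0, 3, 5, 1, 7, 4, 2]


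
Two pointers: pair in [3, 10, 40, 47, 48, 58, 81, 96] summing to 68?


lo=0(3)+hi=7(96)=99
lo=0(3)+hi=6(81)=84
lo=0(3)+hi=5(58)=61
lo=1(10)+hi=5(58)=68

Yes: 10+58=68


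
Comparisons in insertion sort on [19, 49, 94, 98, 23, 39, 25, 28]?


Algorithm: insertion sort
Input: [19, 49, 94, 98, 23, 39, 25, 28]
Sorted: [19, 23, 25, 28, 39, 49, 94, 98]

21


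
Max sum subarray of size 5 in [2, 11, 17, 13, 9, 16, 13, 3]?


[0:5]: 52
[1:6]: 66
[2:7]: 68
[3:8]: 54

Max: 68 at [2:7]


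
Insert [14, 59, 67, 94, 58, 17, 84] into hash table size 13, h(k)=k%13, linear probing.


Insert 14: h=1 -> slot 1
Insert 59: h=7 -> slot 7
Insert 67: h=2 -> slot 2
Insert 94: h=3 -> slot 3
Insert 58: h=6 -> slot 6
Insert 17: h=4 -> slot 4
Insert 84: h=6, 2 probes -> slot 8

Table: [None, 14, 67, 94, 17, None, 58, 59, 84, None, None, None, None]


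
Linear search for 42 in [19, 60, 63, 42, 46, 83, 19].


i=0: 19!=42
i=1: 60!=42
i=2: 63!=42
i=3: 42==42 found!

Found at 3, 4 comps


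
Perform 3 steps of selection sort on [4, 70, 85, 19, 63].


Initial: [4, 70, 85, 19, 63]
Step 1: min=4 at 0
  Swap: [4, 70, 85, 19, 63]
Step 2: min=19 at 3
  Swap: [4, 19, 85, 70, 63]
Step 3: min=63 at 4
  Swap: [4, 19, 63, 70, 85]

After 3 steps: [4, 19, 63, 70, 85]


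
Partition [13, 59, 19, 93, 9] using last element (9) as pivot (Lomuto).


Pivot: 9
Place pivot at 0: [9, 59, 19, 93, 13]

Partitioned: [9, 59, 19, 93, 13]


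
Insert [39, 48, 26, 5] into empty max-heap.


Insert 39: [39]
Insert 48: [48, 39]
Insert 26: [48, 39, 26]
Insert 5: [48, 39, 26, 5]

Final heap: [48, 39, 26, 5]


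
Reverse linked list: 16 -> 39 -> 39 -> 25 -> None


Step 1: curr=16, set curr.next=prev(None) | reversed so far: 16
Step 2: curr=39, set curr.next=prev(16) | reversed so far: 39 -> 16
Step 3: curr=39, set curr.next=prev(39) | reversed so far: 39 -> 39 -> 16
Step 4: curr=25, set curr.next=prev(39) | reversed so far: 25 -> 39 -> 39 -> 16

25 -> 39 -> 39 -> 16 -> None


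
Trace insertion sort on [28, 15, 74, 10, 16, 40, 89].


Initial: [28, 15, 74, 10, 16, 40, 89]
Insert 15: [15, 28, 74, 10, 16, 40, 89]
Insert 74: [15, 28, 74, 10, 16, 40, 89]
Insert 10: [10, 15, 28, 74, 16, 40, 89]
Insert 16: [10, 15, 16, 28, 74, 40, 89]
Insert 40: [10, 15, 16, 28, 40, 74, 89]
Insert 89: [10, 15, 16, 28, 40, 74, 89]

Sorted: [10, 15, 16, 28, 40, 74, 89]


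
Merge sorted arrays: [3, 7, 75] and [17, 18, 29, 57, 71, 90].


Take 3 from A
Take 7 from A
Take 17 from B
Take 18 from B
Take 29 from B
Take 57 from B
Take 71 from B
Take 75 from A

Merged: [3, 7, 17, 18, 29, 57, 71, 75, 90]


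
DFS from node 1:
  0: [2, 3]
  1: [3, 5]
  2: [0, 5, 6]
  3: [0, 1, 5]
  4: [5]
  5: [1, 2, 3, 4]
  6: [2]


Visit 1, push [5, 3]
Visit 3, push [5, 0]
Visit 0, push [2]
Visit 2, push [6, 5]
Visit 5, push [4]
Visit 4, push []
Visit 6, push []

DFS order: [1, 3, 0, 2, 5, 4, 6]


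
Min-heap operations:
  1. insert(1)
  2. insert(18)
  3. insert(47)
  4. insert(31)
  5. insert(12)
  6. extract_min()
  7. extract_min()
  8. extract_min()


insert(1) -> [1]
insert(18) -> [1, 18]
insert(47) -> [1, 18, 47]
insert(31) -> [1, 18, 47, 31]
insert(12) -> [1, 12, 47, 31, 18]
extract_min()->1, [12, 18, 47, 31]
extract_min()->12, [18, 31, 47]
extract_min()->18, [31, 47]

Final heap: [31, 47]


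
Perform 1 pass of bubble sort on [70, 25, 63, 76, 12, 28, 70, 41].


Initial: [70, 25, 63, 76, 12, 28, 70, 41]
Pass 1: [25, 63, 70, 12, 28, 70, 41, 76] (6 swaps)

After 1 pass: [25, 63, 70, 12, 28, 70, 41, 76]


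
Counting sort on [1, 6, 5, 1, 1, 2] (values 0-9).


Input: [1, 6, 5, 1, 1, 2]
Counts: [0, 3, 1, 0, 0, 1, 1, 0, 0, 0]

Sorted: [1, 1, 1, 2, 5, 6]


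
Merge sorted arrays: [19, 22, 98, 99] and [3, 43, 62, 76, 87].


Take 3 from B
Take 19 from A
Take 22 from A
Take 43 from B
Take 62 from B
Take 76 from B
Take 87 from B

Merged: [3, 19, 22, 43, 62, 76, 87, 98, 99]


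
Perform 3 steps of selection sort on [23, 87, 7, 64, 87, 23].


Initial: [23, 87, 7, 64, 87, 23]
Step 1: min=7 at 2
  Swap: [7, 87, 23, 64, 87, 23]
Step 2: min=23 at 2
  Swap: [7, 23, 87, 64, 87, 23]
Step 3: min=23 at 5
  Swap: [7, 23, 23, 64, 87, 87]

After 3 steps: [7, 23, 23, 64, 87, 87]


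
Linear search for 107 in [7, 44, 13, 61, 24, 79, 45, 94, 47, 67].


i=0: 7!=107
i=1: 44!=107
i=2: 13!=107
i=3: 61!=107
i=4: 24!=107
i=5: 79!=107
i=6: 45!=107
i=7: 94!=107
i=8: 47!=107
i=9: 67!=107

Not found, 10 comps


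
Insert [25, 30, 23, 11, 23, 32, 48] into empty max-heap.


Insert 25: [25]
Insert 30: [30, 25]
Insert 23: [30, 25, 23]
Insert 11: [30, 25, 23, 11]
Insert 23: [30, 25, 23, 11, 23]
Insert 32: [32, 25, 30, 11, 23, 23]
Insert 48: [48, 25, 32, 11, 23, 23, 30]

Final heap: [48, 25, 32, 11, 23, 23, 30]


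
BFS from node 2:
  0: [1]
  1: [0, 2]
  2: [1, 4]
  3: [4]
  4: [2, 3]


Visit 2, enqueue [1, 4]
Visit 1, enqueue [0]
Visit 4, enqueue [3]
Visit 0, enqueue []
Visit 3, enqueue []

BFS order: [2, 1, 4, 0, 3]


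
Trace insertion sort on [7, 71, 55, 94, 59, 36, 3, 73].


Initial: [7, 71, 55, 94, 59, 36, 3, 73]
Insert 71: [7, 71, 55, 94, 59, 36, 3, 73]
Insert 55: [7, 55, 71, 94, 59, 36, 3, 73]
Insert 94: [7, 55, 71, 94, 59, 36, 3, 73]
Insert 59: [7, 55, 59, 71, 94, 36, 3, 73]
Insert 36: [7, 36, 55, 59, 71, 94, 3, 73]
Insert 3: [3, 7, 36, 55, 59, 71, 94, 73]
Insert 73: [3, 7, 36, 55, 59, 71, 73, 94]

Sorted: [3, 7, 36, 55, 59, 71, 73, 94]


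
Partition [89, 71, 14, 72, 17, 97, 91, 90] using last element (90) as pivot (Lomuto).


Pivot: 90
  89 <= 90: advance i (no swap)
  71 <= 90: advance i (no swap)
  14 <= 90: advance i (no swap)
  72 <= 90: advance i (no swap)
  17 <= 90: advance i (no swap)
Place pivot at 5: [89, 71, 14, 72, 17, 90, 91, 97]

Partitioned: [89, 71, 14, 72, 17, 90, 91, 97]


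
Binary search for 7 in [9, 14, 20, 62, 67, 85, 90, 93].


Step 1: lo=0, hi=7, mid=3, val=62
Step 2: lo=0, hi=2, mid=1, val=14
Step 3: lo=0, hi=0, mid=0, val=9

Not found


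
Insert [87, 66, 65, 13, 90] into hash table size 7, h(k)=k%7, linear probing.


Insert 87: h=3 -> slot 3
Insert 66: h=3, 1 probes -> slot 4
Insert 65: h=2 -> slot 2
Insert 13: h=6 -> slot 6
Insert 90: h=6, 1 probes -> slot 0

Table: [90, None, 65, 87, 66, None, 13]


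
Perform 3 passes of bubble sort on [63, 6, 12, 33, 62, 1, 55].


Initial: [63, 6, 12, 33, 62, 1, 55]
Pass 1: [6, 12, 33, 62, 1, 55, 63] (6 swaps)
Pass 2: [6, 12, 33, 1, 55, 62, 63] (2 swaps)
Pass 3: [6, 12, 1, 33, 55, 62, 63] (1 swaps)

After 3 passes: [6, 12, 1, 33, 55, 62, 63]


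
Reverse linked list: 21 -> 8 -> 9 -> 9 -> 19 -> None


Step 1: curr=21, set curr.next=prev(None) | reversed so far: 21
Step 2: curr=8, set curr.next=prev(21) | reversed so far: 8 -> 21
Step 3: curr=9, set curr.next=prev(8) | reversed so far: 9 -> 8 -> 21
Step 4: curr=9, set curr.next=prev(9) | reversed so far: 9 -> 9 -> 8 -> 21
Step 5: curr=19, set curr.next=prev(9) | reversed so far: 19 -> 9 -> 9 -> 8 -> 21

19 -> 9 -> 9 -> 8 -> 21 -> None


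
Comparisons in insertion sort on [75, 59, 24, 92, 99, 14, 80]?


Algorithm: insertion sort
Input: [75, 59, 24, 92, 99, 14, 80]
Sorted: [14, 24, 59, 75, 80, 92, 99]

13
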